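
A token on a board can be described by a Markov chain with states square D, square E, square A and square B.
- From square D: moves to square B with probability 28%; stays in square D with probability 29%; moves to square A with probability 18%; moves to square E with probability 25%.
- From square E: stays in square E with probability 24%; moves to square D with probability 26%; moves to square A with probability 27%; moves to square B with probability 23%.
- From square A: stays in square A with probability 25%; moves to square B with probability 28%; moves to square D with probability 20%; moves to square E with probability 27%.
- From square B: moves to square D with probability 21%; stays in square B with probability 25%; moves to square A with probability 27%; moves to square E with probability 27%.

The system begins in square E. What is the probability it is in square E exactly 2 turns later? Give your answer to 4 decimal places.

0.2576

Propagate the distribution vector 2 turns from square E.
After 0 turns: (0.0000, 1.0000, 0.0000, 0.0000)
After 1 turn: (0.2600, 0.2400, 0.2700, 0.2300)
After 2 turns: (0.2401, 0.2576, 0.2412, 0.2611)
P(in square E after 2 turns) = 0.2576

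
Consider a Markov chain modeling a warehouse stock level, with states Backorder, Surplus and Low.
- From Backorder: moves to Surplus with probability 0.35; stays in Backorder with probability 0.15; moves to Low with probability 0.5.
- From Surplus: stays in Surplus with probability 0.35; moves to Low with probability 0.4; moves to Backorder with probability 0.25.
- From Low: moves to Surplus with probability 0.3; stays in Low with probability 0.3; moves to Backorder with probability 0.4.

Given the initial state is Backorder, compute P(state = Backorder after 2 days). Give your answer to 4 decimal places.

0.3100

Sum over the intermediate state after 1 day:
P = P(Backorder→Backorder)·P(Backorder→Backorder) + P(Backorder→Surplus)·P(Surplus→Backorder) + P(Backorder→Low)·P(Low→Backorder)
  = 0.15×0.15 + 0.35×0.25 + 0.5×0.4
  = 0.0225 + 0.0875 + 0.2000 = 0.3100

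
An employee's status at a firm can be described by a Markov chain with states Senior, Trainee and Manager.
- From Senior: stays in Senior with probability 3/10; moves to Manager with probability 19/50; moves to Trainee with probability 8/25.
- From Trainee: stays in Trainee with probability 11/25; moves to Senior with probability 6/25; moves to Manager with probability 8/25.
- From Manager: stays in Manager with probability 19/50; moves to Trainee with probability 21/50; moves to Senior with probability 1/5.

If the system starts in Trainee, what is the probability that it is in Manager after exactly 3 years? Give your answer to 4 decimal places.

Propagate the distribution vector 3 years from Trainee.
After 0 years: (0.0000, 1.0000, 0.0000)
After 1 year: (0.2400, 0.4400, 0.3200)
After 2 years: (0.2416, 0.4048, 0.3536)
After 3 years: (0.2404, 0.4039, 0.3557)
P(in Manager after 3 years) = 0.3557

0.3557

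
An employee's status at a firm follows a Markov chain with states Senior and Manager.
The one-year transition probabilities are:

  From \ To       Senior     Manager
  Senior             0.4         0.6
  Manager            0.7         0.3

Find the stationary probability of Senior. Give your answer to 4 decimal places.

Let the stationary distribution be π with π = πP and π_1 + π_2 = 1.
π_1 = 0.4·π_1 + 0.7·π_2
Solving with the normalization constraint gives π = (0.5385, 0.4615).
So the stationary probability of Senior is 0.5385.

0.5385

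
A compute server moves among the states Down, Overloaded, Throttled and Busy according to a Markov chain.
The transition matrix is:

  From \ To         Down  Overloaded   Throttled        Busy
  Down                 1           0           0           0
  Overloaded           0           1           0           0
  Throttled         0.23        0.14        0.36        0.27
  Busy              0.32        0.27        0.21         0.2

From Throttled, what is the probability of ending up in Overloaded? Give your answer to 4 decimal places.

0.4061

Let h(s) be the probability of absorption at Overloaded starting from transient state s. Then h(Overloaded) = 1 and h(Down) = 0. By first-step analysis:
h(Throttled) = 0.23·0 + 0.14·1 + 0.36·h(Throttled) + 0.27·h(Busy)
h(Busy) = 0.32·0 + 0.27·1 + 0.21·h(Throttled) + 0.2·h(Busy)
Solving: h(Throttled) = 0.4061, h(Busy) = 0.4441.
Starting from Throttled, the probability is 0.4061.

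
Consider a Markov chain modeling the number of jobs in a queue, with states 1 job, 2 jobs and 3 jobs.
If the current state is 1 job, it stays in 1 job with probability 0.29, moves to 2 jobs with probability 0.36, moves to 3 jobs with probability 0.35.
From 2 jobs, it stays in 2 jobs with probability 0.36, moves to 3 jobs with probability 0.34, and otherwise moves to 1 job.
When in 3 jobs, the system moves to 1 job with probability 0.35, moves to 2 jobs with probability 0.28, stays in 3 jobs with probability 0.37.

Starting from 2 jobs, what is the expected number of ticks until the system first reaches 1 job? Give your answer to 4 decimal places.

3.1494

Let t(s) be the expected number of ticks to first reach 1 job from state s, with t(1 job) = 0. Conditioning on the first tick:
t(2 jobs) = 1 + 0.36·t(2 jobs) + 0.34·t(3 jobs)
t(3 jobs) = 1 + 0.28·t(2 jobs) + 0.37·t(3 jobs)
Solving: t(2 jobs) = 3.1494, t(3 jobs) = 2.9870.
Expected ticks from 2 jobs to 1 job: 3.1494.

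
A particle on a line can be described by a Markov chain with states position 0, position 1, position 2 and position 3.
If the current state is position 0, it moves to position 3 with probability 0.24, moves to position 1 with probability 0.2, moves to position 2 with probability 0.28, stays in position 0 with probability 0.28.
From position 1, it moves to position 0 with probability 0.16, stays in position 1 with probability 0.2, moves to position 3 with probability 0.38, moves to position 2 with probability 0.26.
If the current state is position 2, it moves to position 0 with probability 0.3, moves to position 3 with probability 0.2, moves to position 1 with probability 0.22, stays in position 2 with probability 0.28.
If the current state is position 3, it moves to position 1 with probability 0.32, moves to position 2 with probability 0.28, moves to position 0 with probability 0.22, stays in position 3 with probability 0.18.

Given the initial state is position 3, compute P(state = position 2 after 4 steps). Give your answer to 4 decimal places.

Propagate the distribution vector 4 steps from position 3.
After 0 steps: (0.0000, 0.0000, 0.0000, 1.0000)
After 1 step: (0.2200, 0.3200, 0.2800, 0.1800)
After 2 steps: (0.2364, 0.2272, 0.2736, 0.2628)
After 3 steps: (0.2424, 0.2370, 0.2755, 0.2451)
After 4 steps: (0.2424, 0.2349, 0.2753, 0.2475)
P(in position 2 after 4 steps) = 0.2753

0.2753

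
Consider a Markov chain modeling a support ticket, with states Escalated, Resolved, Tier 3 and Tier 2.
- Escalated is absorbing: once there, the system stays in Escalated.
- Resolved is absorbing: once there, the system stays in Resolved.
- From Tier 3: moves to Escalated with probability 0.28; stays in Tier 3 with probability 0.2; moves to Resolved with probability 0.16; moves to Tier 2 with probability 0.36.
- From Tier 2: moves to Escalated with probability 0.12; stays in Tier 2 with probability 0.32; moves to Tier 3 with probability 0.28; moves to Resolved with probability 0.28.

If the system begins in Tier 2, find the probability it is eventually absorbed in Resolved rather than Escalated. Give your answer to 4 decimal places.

Let h(s) be the probability of absorption at Resolved starting from transient state s. Then h(Resolved) = 1 and h(Escalated) = 0. By first-step analysis:
h(Tier 3) = 0.28·0 + 0.16·1 + 0.2·h(Tier 3) + 0.36·h(Tier 2)
h(Tier 2) = 0.12·0 + 0.28·1 + 0.28·h(Tier 3) + 0.32·h(Tier 2)
Solving: h(Tier 3) = 0.4729, h(Tier 2) = 0.6065.
Starting from Tier 2, the probability is 0.6065.

0.6065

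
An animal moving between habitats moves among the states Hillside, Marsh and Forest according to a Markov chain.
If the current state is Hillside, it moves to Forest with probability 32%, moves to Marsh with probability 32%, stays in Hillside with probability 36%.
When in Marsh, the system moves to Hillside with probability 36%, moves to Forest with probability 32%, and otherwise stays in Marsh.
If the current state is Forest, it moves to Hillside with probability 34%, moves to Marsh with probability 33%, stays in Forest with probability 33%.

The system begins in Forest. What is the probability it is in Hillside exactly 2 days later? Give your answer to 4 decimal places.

Sum over the intermediate state after 1 day:
P = P(Forest→Hillside)·P(Hillside→Hillside) + P(Forest→Marsh)·P(Marsh→Hillside) + P(Forest→Forest)·P(Forest→Hillside)
  = 0.34×0.36 + 0.33×0.36 + 0.33×0.34
  = 0.1224 + 0.1188 + 0.1122 = 0.3534

0.3534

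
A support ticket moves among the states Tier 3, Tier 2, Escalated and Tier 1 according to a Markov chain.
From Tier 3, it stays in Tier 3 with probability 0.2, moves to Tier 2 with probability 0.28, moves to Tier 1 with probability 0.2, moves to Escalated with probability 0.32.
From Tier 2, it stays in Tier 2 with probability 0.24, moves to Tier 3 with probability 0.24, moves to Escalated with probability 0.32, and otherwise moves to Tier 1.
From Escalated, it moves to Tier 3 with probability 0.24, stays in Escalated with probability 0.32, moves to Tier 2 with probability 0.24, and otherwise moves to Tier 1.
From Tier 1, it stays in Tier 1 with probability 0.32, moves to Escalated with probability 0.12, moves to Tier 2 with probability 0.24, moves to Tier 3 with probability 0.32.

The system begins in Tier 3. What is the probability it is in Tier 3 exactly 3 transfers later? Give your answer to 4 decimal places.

0.2480

Propagate the distribution vector 3 transfers from Tier 3.
After 0 transfers: (1.0000, 0.0000, 0.0000, 0.0000)
After 1 transfer: (0.2000, 0.2800, 0.3200, 0.2000)
After 2 transfers: (0.2480, 0.2480, 0.2800, 0.2240)
After 3 transfers: (0.2480, 0.2499, 0.2752, 0.2269)
P(in Tier 3 after 3 transfers) = 0.2480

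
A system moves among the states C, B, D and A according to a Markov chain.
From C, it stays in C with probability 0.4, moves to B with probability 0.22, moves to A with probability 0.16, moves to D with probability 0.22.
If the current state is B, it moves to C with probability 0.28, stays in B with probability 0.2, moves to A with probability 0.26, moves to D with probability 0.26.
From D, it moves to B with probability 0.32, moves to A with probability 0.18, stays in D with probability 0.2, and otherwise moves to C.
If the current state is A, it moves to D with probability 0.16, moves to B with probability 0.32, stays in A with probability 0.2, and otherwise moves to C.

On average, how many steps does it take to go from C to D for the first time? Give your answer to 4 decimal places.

4.5890

Let t(s) be the expected number of steps to first reach D from state s, with t(D) = 0. Conditioning on the first step:
t(C) = 1 + 0.4·t(C) + 0.22·t(B) + 0.16·t(A)
t(B) = 1 + 0.28·t(C) + 0.2·t(B) + 0.26·t(A)
t(A) = 1 + 0.32·t(C) + 0.32·t(B) + 0.2·t(A)
Solving: t(C) = 4.5890, t(B) = 4.4356, t(A) = 4.8598.
Expected steps from C to D: 4.5890.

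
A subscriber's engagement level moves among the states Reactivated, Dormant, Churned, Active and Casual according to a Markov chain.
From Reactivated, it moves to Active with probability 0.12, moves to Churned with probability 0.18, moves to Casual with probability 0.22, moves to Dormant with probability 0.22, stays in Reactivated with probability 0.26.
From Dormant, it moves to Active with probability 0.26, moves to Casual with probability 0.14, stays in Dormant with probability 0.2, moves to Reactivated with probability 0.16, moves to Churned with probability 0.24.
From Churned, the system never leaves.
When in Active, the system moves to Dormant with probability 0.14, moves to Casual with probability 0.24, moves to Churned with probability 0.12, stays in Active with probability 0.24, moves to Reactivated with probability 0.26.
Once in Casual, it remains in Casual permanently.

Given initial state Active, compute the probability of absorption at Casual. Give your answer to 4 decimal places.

0.5847

Let h(s) be the probability of absorption at Casual starting from transient state s. Then h(Casual) = 1 and h(Churned) = 0. By first-step analysis:
h(Reactivated) = 0.26·h(Reactivated) + 0.22·h(Dormant) + 0.18·0 + 0.12·h(Active) + 0.22·1
h(Dormant) = 0.16·h(Reactivated) + 0.2·h(Dormant) + 0.24·0 + 0.26·h(Active) + 0.14·1
h(Active) = 0.26·h(Reactivated) + 0.14·h(Dormant) + 0.12·0 + 0.24·h(Active) + 0.24·1
Solving: h(Reactivated) = 0.5323, h(Dormant) = 0.4715, h(Active) = 0.5847.
Starting from Active, the probability is 0.5847.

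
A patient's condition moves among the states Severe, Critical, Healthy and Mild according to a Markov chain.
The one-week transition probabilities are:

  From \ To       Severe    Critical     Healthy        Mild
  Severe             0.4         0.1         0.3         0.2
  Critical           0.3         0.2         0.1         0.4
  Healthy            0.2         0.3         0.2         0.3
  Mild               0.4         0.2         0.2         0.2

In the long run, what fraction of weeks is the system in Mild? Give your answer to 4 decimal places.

Let the stationary distribution be π with π = πP and π_1 + π_2 + π_3 + π_4 = 1.
π_1 = 0.4·π_1 + 0.3·π_2 + 0.2·π_3 + 0.4·π_4
π_2 = 0.1·π_1 + 0.2·π_2 + 0.3·π_3 + 0.2·π_4
π_3 = 0.3·π_1 + 0.1·π_2 + 0.2·π_3 + 0.2·π_4
Solving with the normalization constraint gives π = (0.3382, 0.1877, 0.2151, 0.2590).
So the stationary probability of Mild is 0.2590.

0.2590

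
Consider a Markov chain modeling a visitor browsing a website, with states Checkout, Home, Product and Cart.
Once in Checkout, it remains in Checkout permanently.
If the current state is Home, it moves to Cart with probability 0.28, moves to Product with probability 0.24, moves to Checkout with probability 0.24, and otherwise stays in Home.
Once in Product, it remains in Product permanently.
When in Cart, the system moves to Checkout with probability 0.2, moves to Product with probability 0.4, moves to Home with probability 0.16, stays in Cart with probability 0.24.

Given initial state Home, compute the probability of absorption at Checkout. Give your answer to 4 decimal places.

Let h(s) be the probability of absorption at Checkout starting from transient state s. Then h(Checkout) = 1 and h(Product) = 0. By first-step analysis:
h(Home) = 0.24·1 + 0.24·h(Home) + 0.24·0 + 0.28·h(Cart)
h(Cart) = 0.2·1 + 0.16·h(Home) + 0.4·0 + 0.24·h(Cart)
Solving: h(Home) = 0.4474, h(Cart) = 0.3574.
Starting from Home, the probability is 0.4474.

0.4474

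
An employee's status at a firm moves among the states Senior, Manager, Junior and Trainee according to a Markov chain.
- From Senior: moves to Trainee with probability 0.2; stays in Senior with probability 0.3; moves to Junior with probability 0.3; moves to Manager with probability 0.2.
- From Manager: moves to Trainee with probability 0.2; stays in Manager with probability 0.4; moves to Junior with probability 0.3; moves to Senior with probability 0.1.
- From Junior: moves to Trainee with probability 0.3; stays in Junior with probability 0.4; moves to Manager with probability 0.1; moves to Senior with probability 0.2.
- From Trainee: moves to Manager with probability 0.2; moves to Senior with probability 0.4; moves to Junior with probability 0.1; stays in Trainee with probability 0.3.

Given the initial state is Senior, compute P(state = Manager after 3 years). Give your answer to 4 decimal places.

0.2130

Propagate the distribution vector 3 years from Senior.
After 0 years: (1.0000, 0.0000, 0.0000, 0.0000)
After 1 year: (0.3000, 0.2000, 0.3000, 0.2000)
After 2 years: (0.2500, 0.2100, 0.2900, 0.2500)
After 3 years: (0.2540, 0.2130, 0.2790, 0.2540)
P(in Manager after 3 years) = 0.2130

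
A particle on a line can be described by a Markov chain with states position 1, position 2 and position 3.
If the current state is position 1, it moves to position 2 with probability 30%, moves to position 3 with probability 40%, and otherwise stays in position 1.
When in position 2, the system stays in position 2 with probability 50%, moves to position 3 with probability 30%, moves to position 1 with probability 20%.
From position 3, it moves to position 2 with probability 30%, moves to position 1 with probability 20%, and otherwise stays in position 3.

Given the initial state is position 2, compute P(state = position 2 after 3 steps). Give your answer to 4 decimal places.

0.3800

Propagate the distribution vector 3 steps from position 2.
After 0 steps: (0.0000, 1.0000, 0.0000)
After 1 step: (0.2000, 0.5000, 0.3000)
After 2 steps: (0.2200, 0.4000, 0.3800)
After 3 steps: (0.2220, 0.3800, 0.3980)
P(in position 2 after 3 steps) = 0.3800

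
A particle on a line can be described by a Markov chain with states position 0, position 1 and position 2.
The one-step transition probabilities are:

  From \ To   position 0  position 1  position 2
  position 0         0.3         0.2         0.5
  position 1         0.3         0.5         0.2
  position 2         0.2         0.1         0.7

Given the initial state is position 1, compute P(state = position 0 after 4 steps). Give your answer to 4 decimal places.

Propagate the distribution vector 4 steps from position 1.
After 0 steps: (0.0000, 1.0000, 0.0000)
After 1 step: (0.3000, 0.5000, 0.2000)
After 2 steps: (0.2800, 0.3300, 0.3900)
After 3 steps: (0.2610, 0.2600, 0.4790)
After 4 steps: (0.2521, 0.2301, 0.5178)
P(in position 0 after 4 steps) = 0.2521

0.2521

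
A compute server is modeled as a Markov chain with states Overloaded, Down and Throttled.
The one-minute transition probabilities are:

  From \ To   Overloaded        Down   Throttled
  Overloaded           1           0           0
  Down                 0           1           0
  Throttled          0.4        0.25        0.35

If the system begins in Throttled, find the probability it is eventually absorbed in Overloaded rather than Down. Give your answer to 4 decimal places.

Let h(s) be the probability of absorption at Overloaded starting from transient state s. Then h(Overloaded) = 1 and h(Down) = 0. By first-step analysis:
h(Throttled) = 0.4·1 + 0.25·0 + 0.35·h(Throttled)
Solving: h(Throttled) = 0.6154.
Starting from Throttled, the probability is 0.6154.

0.6154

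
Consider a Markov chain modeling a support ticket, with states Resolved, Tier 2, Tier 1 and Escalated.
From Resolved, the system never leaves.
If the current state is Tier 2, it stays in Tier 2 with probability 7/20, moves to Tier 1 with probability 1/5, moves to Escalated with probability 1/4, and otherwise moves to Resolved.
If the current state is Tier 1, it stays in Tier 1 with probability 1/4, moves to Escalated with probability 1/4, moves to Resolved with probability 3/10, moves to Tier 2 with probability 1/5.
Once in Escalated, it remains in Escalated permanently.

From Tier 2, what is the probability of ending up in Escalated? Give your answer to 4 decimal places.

Let h(s) be the probability of absorption at Escalated starting from transient state s. Then h(Escalated) = 1 and h(Resolved) = 0. By first-step analysis:
h(Tier 2) = 0.2·0 + 0.35·h(Tier 2) + 0.2·h(Tier 1) + 0.25·1
h(Tier 1) = 0.3·0 + 0.2·h(Tier 2) + 0.25·h(Tier 1) + 0.25·1
Solving: h(Tier 2) = 0.5307, h(Tier 1) = 0.4749.
Starting from Tier 2, the probability is 0.5307.

0.5307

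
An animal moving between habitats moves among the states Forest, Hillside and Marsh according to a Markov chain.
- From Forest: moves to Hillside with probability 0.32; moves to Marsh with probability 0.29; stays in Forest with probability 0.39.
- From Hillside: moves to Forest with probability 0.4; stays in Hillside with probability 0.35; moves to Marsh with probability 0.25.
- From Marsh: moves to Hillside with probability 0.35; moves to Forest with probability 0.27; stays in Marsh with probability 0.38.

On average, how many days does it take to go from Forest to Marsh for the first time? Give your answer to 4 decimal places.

3.6127

Let t(s) be the expected number of days to first reach Marsh from state s, with t(Marsh) = 0. Conditioning on the first day:
t(Forest) = 1 + 0.39·t(Forest) + 0.32·t(Hillside)
t(Hillside) = 1 + 0.4·t(Forest) + 0.35·t(Hillside)
Solving: t(Forest) = 3.6127, t(Hillside) = 3.7616.
Expected days from Forest to Marsh: 3.6127.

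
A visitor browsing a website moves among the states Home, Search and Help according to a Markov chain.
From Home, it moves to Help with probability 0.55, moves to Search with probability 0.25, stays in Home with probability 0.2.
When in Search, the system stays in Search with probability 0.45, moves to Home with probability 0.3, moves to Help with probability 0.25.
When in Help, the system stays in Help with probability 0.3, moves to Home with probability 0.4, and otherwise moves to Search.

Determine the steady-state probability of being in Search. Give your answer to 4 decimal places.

0.3350

Let the stationary distribution be π with π = πP and π_1 + π_2 + π_3 = 1.
π_1 = 0.2·π_1 + 0.3·π_2 + 0.4·π_3
π_2 = 0.25·π_1 + 0.45·π_2 + 0.3·π_3
Solving with the normalization constraint gives π = (0.3054, 0.3350, 0.3596).
So the stationary probability of Search is 0.3350.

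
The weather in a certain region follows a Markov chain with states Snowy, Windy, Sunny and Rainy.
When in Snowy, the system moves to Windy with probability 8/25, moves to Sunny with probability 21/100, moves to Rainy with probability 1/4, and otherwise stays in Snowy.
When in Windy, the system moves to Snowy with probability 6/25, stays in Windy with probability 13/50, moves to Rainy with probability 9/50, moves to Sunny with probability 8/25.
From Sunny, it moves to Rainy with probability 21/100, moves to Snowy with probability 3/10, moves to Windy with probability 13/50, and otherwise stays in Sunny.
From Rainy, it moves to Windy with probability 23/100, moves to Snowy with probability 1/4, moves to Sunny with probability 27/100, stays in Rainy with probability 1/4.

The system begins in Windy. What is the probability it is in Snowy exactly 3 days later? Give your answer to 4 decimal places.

Propagate the distribution vector 3 days from Windy.
After 0 days: (0.0000, 1.0000, 0.0000, 0.0000)
After 1 day: (0.2400, 0.2600, 0.3200, 0.1800)
After 2 days: (0.2562, 0.2690, 0.2558, 0.2190)
After 3 days: (0.2524, 0.2688, 0.2578, 0.2209)
P(in Snowy after 3 days) = 0.2524

0.2524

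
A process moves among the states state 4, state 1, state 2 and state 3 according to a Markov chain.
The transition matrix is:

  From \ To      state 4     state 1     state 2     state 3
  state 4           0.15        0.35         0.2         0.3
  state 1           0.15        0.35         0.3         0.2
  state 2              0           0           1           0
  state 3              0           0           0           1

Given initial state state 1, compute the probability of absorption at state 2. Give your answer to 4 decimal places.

0.5700

Let h(s) be the probability of absorption at state 2 starting from transient state s. Then h(state 2) = 1 and h(state 3) = 0. By first-step analysis:
h(state 4) = 0.15·h(state 4) + 0.35·h(state 1) + 0.2·1 + 0.3·0
h(state 1) = 0.15·h(state 4) + 0.35·h(state 1) + 0.3·1 + 0.2·0
Solving: h(state 4) = 0.4700, h(state 1) = 0.5700.
Starting from state 1, the probability is 0.5700.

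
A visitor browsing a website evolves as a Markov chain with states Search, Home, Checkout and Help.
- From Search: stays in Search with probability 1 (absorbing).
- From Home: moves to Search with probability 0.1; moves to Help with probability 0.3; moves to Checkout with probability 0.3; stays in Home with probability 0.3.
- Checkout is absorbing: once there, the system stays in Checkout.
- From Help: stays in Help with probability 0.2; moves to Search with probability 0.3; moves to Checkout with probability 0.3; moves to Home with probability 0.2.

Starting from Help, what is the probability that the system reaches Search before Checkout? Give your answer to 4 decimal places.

Let h(s) be the probability of absorption at Search starting from transient state s. Then h(Search) = 1 and h(Checkout) = 0. By first-step analysis:
h(Home) = 0.1·1 + 0.3·h(Home) + 0.3·0 + 0.3·h(Help)
h(Help) = 0.3·1 + 0.2·h(Home) + 0.3·0 + 0.2·h(Help)
Solving: h(Home) = 0.3400, h(Help) = 0.4600.
Starting from Help, the probability is 0.4600.

0.4600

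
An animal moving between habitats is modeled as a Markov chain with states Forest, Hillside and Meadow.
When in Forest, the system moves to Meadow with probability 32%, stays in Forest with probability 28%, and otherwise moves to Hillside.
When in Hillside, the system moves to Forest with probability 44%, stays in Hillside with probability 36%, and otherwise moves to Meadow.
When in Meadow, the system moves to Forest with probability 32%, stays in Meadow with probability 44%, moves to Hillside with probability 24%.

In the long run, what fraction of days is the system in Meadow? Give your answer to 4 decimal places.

Let the stationary distribution be π with π = πP and π_1 + π_2 + π_3 = 1.
π_1 = 0.28·π_1 + 0.44·π_2 + 0.32·π_3
π_2 = 0.4·π_1 + 0.36·π_2 + 0.24·π_3
Solving with the normalization constraint gives π = (0.3464, 0.3357, 0.3179).
So the stationary probability of Meadow is 0.3179.

0.3179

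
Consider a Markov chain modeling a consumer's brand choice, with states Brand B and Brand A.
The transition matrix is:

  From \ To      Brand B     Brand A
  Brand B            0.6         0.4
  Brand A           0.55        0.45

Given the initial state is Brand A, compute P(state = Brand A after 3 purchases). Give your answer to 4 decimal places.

0.4211

Propagate the distribution vector 3 purchases from Brand A.
After 0 purchases: (0.0000, 1.0000)
After 1 purchase: (0.5500, 0.4500)
After 2 purchases: (0.5775, 0.4225)
After 3 purchases: (0.5789, 0.4211)
P(in Brand A after 3 purchases) = 0.4211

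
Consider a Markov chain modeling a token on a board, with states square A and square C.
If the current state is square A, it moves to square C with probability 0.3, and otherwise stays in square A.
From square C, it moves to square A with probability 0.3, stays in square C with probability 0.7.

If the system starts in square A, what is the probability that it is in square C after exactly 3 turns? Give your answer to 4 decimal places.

Propagate the distribution vector 3 turns from square A.
After 0 turns: (1.0000, 0.0000)
After 1 turn: (0.7000, 0.3000)
After 2 turns: (0.5800, 0.4200)
After 3 turns: (0.5320, 0.4680)
P(in square C after 3 turns) = 0.4680

0.4680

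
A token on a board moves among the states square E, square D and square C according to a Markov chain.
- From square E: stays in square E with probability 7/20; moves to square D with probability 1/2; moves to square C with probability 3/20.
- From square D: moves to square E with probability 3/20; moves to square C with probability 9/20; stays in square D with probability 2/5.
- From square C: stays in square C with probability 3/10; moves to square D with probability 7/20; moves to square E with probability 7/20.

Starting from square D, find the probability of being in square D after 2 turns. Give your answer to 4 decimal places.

0.3925

Sum over the intermediate state after 1 turn:
P = P(square D→square E)·P(square E→square D) + P(square D→square D)·P(square D→square D) + P(square D→square C)·P(square C→square D)
  = 0.15×0.5 + 0.4×0.4 + 0.45×0.35
  = 0.0750 + 0.1600 + 0.1575 = 0.3925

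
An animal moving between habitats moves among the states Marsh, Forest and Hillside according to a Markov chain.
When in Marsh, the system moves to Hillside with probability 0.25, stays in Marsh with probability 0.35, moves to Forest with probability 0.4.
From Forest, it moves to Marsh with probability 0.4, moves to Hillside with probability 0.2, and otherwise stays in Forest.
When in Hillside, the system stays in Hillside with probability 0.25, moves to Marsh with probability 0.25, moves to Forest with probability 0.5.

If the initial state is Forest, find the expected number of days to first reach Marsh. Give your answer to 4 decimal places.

Let t(s) be the expected number of days to first reach Marsh from state s, with t(Marsh) = 0. Conditioning on the first day:
t(Forest) = 1 + 0.4·t(Forest) + 0.2·t(Hillside)
t(Hillside) = 1 + 0.5·t(Forest) + 0.25·t(Hillside)
Solving: t(Forest) = 2.7143, t(Hillside) = 3.1429.
Expected days from Forest to Marsh: 2.7143.

2.7143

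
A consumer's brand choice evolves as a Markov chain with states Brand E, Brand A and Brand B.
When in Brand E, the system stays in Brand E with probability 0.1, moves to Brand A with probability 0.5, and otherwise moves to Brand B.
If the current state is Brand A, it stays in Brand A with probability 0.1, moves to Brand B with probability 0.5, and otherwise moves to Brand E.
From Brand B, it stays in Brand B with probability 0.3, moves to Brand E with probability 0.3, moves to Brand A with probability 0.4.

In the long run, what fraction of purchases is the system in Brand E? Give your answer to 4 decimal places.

Let the stationary distribution be π with π = πP and π_1 + π_2 + π_3 = 1.
π_1 = 0.1·π_1 + 0.4·π_2 + 0.3·π_3
π_2 = 0.5·π_1 + 0.1·π_2 + 0.4·π_3
Solving with the normalization constraint gives π = (0.2774, 0.3290, 0.3935).
So the stationary probability of Brand E is 0.2774.

0.2774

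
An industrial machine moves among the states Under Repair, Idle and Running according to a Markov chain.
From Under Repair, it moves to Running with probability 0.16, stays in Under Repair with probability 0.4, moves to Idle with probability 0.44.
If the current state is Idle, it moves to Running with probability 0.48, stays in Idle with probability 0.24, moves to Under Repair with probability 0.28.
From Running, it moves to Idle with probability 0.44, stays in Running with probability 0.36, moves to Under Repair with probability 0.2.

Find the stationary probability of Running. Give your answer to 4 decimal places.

0.3467

Let the stationary distribution be π with π = πP and π_1 + π_2 + π_3 = 1.
π_1 = 0.4·π_1 + 0.28·π_2 + 0.2·π_3
π_2 = 0.44·π_1 + 0.24·π_2 + 0.44·π_3
Solving with the normalization constraint gives π = (0.2867, 0.3667, 0.3467).
So the stationary probability of Running is 0.3467.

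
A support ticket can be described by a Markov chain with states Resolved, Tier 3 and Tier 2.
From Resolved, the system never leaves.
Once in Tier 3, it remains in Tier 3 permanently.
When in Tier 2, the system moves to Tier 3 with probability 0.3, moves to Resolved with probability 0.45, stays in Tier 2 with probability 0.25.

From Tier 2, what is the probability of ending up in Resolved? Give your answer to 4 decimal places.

Let h(s) be the probability of absorption at Resolved starting from transient state s. Then h(Resolved) = 1 and h(Tier 3) = 0. By first-step analysis:
h(Tier 2) = 0.45·1 + 0.3·0 + 0.25·h(Tier 2)
Solving: h(Tier 2) = 0.6000.
Starting from Tier 2, the probability is 0.6000.

0.6000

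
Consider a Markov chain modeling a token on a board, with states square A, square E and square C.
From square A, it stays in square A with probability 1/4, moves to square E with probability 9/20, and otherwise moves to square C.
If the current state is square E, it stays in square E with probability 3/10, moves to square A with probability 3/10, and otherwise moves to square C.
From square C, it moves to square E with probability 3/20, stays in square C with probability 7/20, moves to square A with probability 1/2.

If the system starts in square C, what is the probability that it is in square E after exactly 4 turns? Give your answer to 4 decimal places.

0.3001

Propagate the distribution vector 4 turns from square C.
After 0 turns: (0.0000, 0.0000, 1.0000)
After 1 turn: (0.5000, 0.1500, 0.3500)
After 2 turns: (0.3450, 0.3225, 0.3325)
After 3 turns: (0.3493, 0.3019, 0.3489)
After 4 turns: (0.3523, 0.3001, 0.3476)
P(in square E after 4 turns) = 0.3001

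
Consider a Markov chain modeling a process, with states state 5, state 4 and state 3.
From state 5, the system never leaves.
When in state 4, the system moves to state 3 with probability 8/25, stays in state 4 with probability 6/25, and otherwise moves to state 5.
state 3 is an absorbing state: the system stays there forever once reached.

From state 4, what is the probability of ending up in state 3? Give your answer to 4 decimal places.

0.4211

Let h(s) be the probability of absorption at state 3 starting from transient state s. Then h(state 3) = 1 and h(state 5) = 0. By first-step analysis:
h(state 4) = 0.44·0 + 0.24·h(state 4) + 0.32·1
Solving: h(state 4) = 0.4211.
Starting from state 4, the probability is 0.4211.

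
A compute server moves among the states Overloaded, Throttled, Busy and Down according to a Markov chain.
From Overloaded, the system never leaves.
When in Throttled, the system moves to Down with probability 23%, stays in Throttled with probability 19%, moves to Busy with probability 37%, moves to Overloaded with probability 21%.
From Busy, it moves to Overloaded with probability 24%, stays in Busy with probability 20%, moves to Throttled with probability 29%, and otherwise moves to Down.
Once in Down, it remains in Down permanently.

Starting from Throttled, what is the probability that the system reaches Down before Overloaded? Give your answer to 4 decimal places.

Let h(s) be the probability of absorption at Down starting from transient state s. Then h(Down) = 1 and h(Overloaded) = 0. By first-step analysis:
h(Throttled) = 0.21·0 + 0.19·h(Throttled) + 0.37·h(Busy) + 0.23·1
h(Busy) = 0.24·0 + 0.29·h(Throttled) + 0.2·h(Busy) + 0.27·1
Solving: h(Throttled) = 0.5251, h(Busy) = 0.5278.
Starting from Throttled, the probability is 0.5251.

0.5251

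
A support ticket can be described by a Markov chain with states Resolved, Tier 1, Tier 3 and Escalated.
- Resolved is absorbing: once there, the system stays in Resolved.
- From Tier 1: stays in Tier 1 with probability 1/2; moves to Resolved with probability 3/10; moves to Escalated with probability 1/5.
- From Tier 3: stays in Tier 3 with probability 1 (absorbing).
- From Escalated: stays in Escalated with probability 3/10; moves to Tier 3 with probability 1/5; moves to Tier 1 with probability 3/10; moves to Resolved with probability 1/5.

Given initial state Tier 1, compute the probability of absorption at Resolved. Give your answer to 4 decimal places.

0.8621

Let h(s) be the probability of absorption at Resolved starting from transient state s. Then h(Resolved) = 1 and h(Tier 3) = 0. By first-step analysis:
h(Tier 1) = 0.3·1 + 0.5·h(Tier 1) + 0.2·h(Escalated)
h(Escalated) = 0.2·1 + 0.3·h(Tier 1) + 0.2·0 + 0.3·h(Escalated)
Solving: h(Tier 1) = 0.8621, h(Escalated) = 0.6552.
Starting from Tier 1, the probability is 0.8621.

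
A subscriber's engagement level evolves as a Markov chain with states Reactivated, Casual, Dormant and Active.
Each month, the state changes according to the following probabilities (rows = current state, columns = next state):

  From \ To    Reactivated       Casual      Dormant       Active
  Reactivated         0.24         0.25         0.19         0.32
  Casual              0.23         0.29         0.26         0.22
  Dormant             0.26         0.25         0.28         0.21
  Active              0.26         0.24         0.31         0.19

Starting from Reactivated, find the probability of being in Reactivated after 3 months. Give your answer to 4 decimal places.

0.2473

Propagate the distribution vector 3 months from Reactivated.
After 0 months: (1.0000, 0.0000, 0.0000, 0.0000)
After 1 month: (0.2400, 0.2500, 0.1900, 0.3200)
After 2 months: (0.2477, 0.2568, 0.2630, 0.2325)
After 3 months: (0.2473, 0.2579, 0.2595, 0.2352)
P(in Reactivated after 3 months) = 0.2473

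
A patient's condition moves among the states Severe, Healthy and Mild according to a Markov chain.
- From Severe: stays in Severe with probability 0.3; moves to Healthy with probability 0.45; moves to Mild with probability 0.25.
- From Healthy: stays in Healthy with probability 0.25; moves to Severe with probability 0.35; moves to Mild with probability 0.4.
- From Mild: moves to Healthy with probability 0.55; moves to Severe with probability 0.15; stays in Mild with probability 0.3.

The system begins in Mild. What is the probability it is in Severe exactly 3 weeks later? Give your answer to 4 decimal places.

0.2664

Propagate the distribution vector 3 weeks from Mild.
After 0 weeks: (0.0000, 0.0000, 1.0000)
After 1 week: (0.1500, 0.5500, 0.3000)
After 2 weeks: (0.2825, 0.3700, 0.3475)
After 3 weeks: (0.2664, 0.4108, 0.3229)
P(in Severe after 3 weeks) = 0.2664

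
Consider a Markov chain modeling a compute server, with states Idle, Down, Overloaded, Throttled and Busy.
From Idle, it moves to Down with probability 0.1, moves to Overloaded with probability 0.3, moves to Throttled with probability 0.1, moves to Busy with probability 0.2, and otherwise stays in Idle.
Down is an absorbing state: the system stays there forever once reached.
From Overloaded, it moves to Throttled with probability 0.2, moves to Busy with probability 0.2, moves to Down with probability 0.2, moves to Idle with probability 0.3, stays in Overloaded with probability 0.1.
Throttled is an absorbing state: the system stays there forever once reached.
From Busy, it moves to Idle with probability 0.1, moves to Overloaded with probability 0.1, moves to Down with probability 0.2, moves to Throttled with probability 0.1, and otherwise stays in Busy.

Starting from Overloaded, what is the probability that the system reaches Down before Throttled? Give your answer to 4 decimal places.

Let h(s) be the probability of absorption at Down starting from transient state s. Then h(Down) = 1 and h(Throttled) = 0. By first-step analysis:
h(Idle) = 0.3·h(Idle) + 0.1·1 + 0.3·h(Overloaded) + 0.1·0 + 0.2·h(Busy)
h(Overloaded) = 0.3·h(Idle) + 0.2·1 + 0.1·h(Overloaded) + 0.2·0 + 0.2·h(Busy)
h(Busy) = 0.1·h(Idle) + 0.2·1 + 0.1·h(Overloaded) + 0.1·0 + 0.5·h(Busy)
Solving: h(Idle) = 0.5531, h(Overloaded) = 0.5442, h(Busy) = 0.6195.
Starting from Overloaded, the probability is 0.5442.

0.5442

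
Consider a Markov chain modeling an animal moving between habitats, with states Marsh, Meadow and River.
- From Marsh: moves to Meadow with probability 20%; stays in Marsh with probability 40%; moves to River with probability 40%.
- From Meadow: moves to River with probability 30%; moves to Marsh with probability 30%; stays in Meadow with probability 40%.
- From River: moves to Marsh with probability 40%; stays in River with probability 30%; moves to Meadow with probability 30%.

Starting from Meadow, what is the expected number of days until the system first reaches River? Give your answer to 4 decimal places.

Let t(s) be the expected number of days to first reach River from state s, with t(River) = 0. Conditioning on the first day:
t(Marsh) = 1 + 0.4·t(Marsh) + 0.2·t(Meadow)
t(Meadow) = 1 + 0.3·t(Marsh) + 0.4·t(Meadow)
Solving: t(Marsh) = 2.6667, t(Meadow) = 3.0000.
Expected days from Meadow to River: 3.0000.

3.0000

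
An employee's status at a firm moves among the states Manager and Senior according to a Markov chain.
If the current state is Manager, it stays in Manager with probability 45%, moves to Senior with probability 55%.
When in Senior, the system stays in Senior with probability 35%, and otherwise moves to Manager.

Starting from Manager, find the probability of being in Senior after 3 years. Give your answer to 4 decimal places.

Propagate the distribution vector 3 years from Manager.
After 0 years: (1.0000, 0.0000)
After 1 year: (0.4500, 0.5500)
After 2 years: (0.5600, 0.4400)
After 3 years: (0.5380, 0.4620)
P(in Senior after 3 years) = 0.4620

0.4620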